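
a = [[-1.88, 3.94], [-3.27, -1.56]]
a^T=[[-1.88,-3.27], [3.94,-1.56]]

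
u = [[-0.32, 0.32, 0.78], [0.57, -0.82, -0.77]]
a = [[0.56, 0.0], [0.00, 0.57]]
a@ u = [[-0.18,0.18,0.44], [0.32,-0.47,-0.44]]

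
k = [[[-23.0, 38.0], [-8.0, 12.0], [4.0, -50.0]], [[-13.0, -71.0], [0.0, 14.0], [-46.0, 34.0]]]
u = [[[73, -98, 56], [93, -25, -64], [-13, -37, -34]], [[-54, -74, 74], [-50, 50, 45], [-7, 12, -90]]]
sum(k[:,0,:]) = -69.0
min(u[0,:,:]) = -98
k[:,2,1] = [-50.0, 34.0]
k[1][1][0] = 0.0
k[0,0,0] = -23.0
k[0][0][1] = 38.0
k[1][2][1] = 34.0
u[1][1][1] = 50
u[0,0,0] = 73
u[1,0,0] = -54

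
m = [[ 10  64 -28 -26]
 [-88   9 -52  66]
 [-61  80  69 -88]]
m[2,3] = -88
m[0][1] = 64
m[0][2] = -28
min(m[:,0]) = -88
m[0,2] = -28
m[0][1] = 64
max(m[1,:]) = 66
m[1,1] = 9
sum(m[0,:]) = 20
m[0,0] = 10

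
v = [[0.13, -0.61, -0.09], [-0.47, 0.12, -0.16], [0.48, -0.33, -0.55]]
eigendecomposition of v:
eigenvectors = [[(0.64+0j), -0.27-0.48j, -0.27+0.48j], [(-0.65+0j), -0.29-0.43j, (-0.29+0.43j)], [(0.42+0j), -0.66+0.00j, (-0.66-0j)]]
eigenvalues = [(0.69+0j), (-0.49+0.13j), (-0.49-0.13j)]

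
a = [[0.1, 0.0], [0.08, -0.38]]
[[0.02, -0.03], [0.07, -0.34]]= a @ [[0.18, -0.34], [-0.14, 0.82]]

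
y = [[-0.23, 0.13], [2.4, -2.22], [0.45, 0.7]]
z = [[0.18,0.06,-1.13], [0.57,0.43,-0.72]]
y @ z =[[0.03, 0.04, 0.17],[-0.83, -0.81, -1.11],[0.48, 0.33, -1.01]]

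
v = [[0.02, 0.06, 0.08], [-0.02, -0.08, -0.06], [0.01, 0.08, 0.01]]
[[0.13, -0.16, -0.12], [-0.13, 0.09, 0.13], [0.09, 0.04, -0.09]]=v @ [[1.18, 1.86, -1.07], [0.94, 0.61, -0.87], [0.57, -2.9, -0.58]]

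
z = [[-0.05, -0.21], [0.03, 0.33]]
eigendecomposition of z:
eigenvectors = [[-1.0,0.50],[0.08,-0.87]]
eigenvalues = [-0.03, 0.31]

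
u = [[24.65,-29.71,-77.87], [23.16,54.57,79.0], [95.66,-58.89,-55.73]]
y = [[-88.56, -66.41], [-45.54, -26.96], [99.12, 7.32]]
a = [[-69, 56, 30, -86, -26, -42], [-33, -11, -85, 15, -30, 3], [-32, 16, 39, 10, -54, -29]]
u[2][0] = 95.66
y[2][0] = 99.12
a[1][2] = -85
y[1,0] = -45.54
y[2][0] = 99.12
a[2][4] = -54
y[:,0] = [-88.56, -45.54, 99.12]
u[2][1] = -58.89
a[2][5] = -29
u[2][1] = -58.89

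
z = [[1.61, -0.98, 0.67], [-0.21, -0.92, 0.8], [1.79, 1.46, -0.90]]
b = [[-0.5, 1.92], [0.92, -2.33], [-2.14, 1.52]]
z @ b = [[-3.14, 6.39], [-2.45, 2.96], [2.37, -1.33]]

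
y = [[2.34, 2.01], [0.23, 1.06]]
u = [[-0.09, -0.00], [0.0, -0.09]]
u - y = [[-2.43,-2.01],[-0.23,-1.15]]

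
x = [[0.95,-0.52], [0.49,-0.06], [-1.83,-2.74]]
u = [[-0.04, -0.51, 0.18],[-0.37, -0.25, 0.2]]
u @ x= [[-0.62, -0.44], [-0.84, -0.34]]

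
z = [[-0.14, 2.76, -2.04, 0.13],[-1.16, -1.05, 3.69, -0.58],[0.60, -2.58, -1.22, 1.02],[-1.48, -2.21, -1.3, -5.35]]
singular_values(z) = [6.23, 4.84, 3.56, 0.48]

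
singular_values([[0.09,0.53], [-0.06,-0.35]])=[0.64, 0.0]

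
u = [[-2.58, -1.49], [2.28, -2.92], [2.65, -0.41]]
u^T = [[-2.58, 2.28, 2.65], [-1.49, -2.92, -0.41]]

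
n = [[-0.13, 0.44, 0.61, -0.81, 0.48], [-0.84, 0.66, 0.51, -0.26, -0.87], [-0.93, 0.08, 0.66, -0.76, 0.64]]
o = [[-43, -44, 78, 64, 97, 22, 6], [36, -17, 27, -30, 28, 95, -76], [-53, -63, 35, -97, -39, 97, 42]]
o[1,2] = 27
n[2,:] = [-0.927, 0.083, 0.663, -0.76, 0.645]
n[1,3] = -0.262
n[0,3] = -0.81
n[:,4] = [0.48, -0.868, 0.645]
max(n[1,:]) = 0.656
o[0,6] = 6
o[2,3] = -97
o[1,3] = -30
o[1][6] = -76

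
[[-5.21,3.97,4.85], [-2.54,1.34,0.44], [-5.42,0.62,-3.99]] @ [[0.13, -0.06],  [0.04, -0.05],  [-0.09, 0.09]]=[[-0.96,0.55], [-0.32,0.12], [-0.32,-0.06]]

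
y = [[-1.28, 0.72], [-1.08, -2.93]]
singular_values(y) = [3.13, 1.44]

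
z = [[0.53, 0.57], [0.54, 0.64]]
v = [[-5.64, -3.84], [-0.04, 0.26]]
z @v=[[-3.01, -1.89], [-3.07, -1.91]]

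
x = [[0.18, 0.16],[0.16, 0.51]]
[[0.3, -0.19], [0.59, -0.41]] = x @ [[0.92, -0.5], [0.86, -0.65]]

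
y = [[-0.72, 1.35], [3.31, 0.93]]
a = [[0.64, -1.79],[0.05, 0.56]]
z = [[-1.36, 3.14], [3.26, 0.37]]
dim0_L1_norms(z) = [4.62, 3.51]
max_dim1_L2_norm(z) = 3.42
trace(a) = 1.20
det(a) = 0.45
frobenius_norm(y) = 3.76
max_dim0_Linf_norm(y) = 3.31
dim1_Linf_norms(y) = [1.35, 3.31]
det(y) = -5.14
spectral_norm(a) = 1.97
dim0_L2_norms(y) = [3.39, 1.64]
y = a + z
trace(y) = 0.21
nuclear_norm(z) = 6.63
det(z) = -10.74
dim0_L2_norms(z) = [3.53, 3.16]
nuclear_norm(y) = 4.94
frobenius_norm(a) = 1.98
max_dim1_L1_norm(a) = 2.43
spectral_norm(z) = 3.81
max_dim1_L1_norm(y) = 4.24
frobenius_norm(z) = 4.74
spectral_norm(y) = 3.46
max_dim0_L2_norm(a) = 1.88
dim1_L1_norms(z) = [4.5, 3.63]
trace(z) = -0.99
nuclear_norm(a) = 2.20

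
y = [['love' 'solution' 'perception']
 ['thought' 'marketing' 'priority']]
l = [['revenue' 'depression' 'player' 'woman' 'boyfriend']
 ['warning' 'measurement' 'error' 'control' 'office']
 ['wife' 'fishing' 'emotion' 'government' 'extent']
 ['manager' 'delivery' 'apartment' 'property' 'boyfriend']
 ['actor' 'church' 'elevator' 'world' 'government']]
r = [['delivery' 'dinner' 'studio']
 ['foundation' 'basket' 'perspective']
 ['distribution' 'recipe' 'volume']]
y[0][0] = 'love'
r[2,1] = 'recipe'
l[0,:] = ['revenue', 'depression', 'player', 'woman', 'boyfriend']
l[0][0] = 'revenue'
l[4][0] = 'actor'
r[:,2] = ['studio', 'perspective', 'volume']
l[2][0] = 'wife'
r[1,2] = 'perspective'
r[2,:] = ['distribution', 'recipe', 'volume']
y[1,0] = 'thought'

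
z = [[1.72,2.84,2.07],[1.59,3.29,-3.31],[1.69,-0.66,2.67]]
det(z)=-30.274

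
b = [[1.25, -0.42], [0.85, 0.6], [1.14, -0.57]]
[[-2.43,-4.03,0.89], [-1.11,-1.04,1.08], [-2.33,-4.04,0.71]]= b @ [[-1.74,-2.58,0.89],  [0.61,1.92,0.54]]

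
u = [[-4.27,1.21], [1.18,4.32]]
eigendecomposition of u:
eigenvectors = [[-0.99, -0.14],[0.13, -0.99]]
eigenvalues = [-4.43, 4.48]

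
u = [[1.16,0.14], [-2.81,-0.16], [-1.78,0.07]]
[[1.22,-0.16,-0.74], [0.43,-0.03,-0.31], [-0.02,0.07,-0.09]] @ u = [[3.18, 0.14], [1.13, 0.04], [-0.06, -0.02]]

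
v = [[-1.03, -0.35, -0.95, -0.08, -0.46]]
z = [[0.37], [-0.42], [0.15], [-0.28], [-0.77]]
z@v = [[-0.38,-0.13,-0.35,-0.03,-0.17], [0.43,0.15,0.4,0.03,0.19], [-0.15,-0.05,-0.14,-0.01,-0.07], [0.29,0.10,0.27,0.02,0.13], [0.79,0.27,0.73,0.06,0.35]]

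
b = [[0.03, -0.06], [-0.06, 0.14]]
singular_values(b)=[0.17, 0.0]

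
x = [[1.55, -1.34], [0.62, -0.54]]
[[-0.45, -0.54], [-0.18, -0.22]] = x @ [[0.08,  -0.2], [0.43,  0.17]]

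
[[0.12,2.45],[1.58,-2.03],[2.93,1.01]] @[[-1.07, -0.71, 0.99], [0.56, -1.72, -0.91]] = [[1.24,  -4.3,  -2.11], [-2.83,  2.37,  3.41], [-2.57,  -3.82,  1.98]]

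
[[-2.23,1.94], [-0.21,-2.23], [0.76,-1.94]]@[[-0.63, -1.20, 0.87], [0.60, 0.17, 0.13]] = [[2.57, 3.01, -1.69], [-1.21, -0.13, -0.47], [-1.64, -1.24, 0.41]]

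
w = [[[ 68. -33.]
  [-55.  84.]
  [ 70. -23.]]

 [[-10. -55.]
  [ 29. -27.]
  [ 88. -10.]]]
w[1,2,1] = -10.0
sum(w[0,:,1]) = 28.0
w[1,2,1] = -10.0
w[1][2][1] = -10.0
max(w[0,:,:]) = 84.0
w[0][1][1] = 84.0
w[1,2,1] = -10.0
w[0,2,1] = -23.0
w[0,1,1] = 84.0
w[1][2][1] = -10.0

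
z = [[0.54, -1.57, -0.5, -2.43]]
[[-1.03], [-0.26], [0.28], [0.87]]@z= [[-0.56, 1.62, 0.52, 2.5], [-0.14, 0.41, 0.13, 0.63], [0.15, -0.44, -0.14, -0.68], [0.47, -1.37, -0.44, -2.11]]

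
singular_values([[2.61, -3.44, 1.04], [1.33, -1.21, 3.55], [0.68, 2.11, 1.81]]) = [5.41, 3.64, 1.09]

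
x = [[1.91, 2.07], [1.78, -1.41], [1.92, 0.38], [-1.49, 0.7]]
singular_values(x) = [3.6, 2.59]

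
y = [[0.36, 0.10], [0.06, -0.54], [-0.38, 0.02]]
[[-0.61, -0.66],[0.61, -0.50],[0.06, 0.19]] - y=[[-0.97, -0.76], [0.55, 0.04], [0.44, 0.17]]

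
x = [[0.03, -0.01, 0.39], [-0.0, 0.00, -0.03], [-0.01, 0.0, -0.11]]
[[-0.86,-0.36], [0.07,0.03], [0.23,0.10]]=x @[[1.01, 3.02], [2.40, 0.98], [-2.21, -1.14]]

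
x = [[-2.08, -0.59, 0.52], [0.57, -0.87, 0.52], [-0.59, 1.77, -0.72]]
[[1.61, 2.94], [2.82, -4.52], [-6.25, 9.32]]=x @ [[0.02, -2.16], [-4.14, 6.18], [-1.52, 4.02]]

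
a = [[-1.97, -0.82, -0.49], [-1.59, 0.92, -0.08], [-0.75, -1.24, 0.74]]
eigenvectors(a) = [[0.85+0.00j, 0.07-0.08j, (0.07+0.08j)], [(0.4+0j), 0.24+0.29j, 0.24-0.29j], [(0.34+0j), (-0.92+0j), (-0.92-0j)]]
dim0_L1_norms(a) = [4.31, 2.98, 1.31]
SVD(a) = [[-0.79, 0.11, -0.6], [-0.49, -0.70, 0.51], [-0.36, 0.70, 0.61]] @ diag([2.696809756798331, 1.7317927780251747, 0.7416946201889123]) @ [[0.97,0.24,0.06],[0.21,-0.93,0.3],[-0.13,0.28,0.95]]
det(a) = -3.46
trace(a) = -0.31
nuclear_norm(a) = 5.17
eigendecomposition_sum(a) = [[(-2.13-0j), -0.62+0.00j, (-0.33+0j)], [-0.99-0.00j, (-0.29+0j), -0.16+0.00j], [-0.86-0.00j, -0.25+0.00j, -0.13+0.00j]] + [[(0.08+0.08j), -0.10-0.17j, (-0.08+0j)], [(-0.3+0.22j), (0.61-0.24j), 0.04-0.26j], [0.05-0.91j, -0.49+1.53j, 0.44+0.48j]] + [[0.08-0.08j, (-0.1+0.17j), -0.08-0.00j], [-0.30-0.22j, (0.61+0.24j), (0.04+0.26j)], [0.05+0.91j, -0.49-1.53j, 0.44-0.48j]]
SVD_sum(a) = [[-2.07,-0.51,-0.12], [-1.28,-0.32,-0.08], [-0.95,-0.24,-0.06]] + [[0.04, -0.18, 0.06], [-0.26, 1.13, -0.37], [0.26, -1.13, 0.37]] + [[0.06, -0.12, -0.42], [-0.05, 0.11, 0.36], [-0.06, 0.13, 0.43]]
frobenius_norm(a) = 3.29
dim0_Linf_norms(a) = [1.97, 1.24, 0.74]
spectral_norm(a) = 2.70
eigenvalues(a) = [(-2.55+0j), (1.12+0.32j), (1.12-0.32j)]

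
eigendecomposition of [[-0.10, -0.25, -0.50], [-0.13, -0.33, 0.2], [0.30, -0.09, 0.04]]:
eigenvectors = [[-0.74+0.00j,(-0.74-0j),0.47+0.00j], [0.29+0.00j,0.29-0.00j,0.87+0.00j], [(0.03+0.6j),(0.03-0.6j),(-0.13+0j)]]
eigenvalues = [(0.02+0.41j), (0.02-0.41j), (-0.43+0j)]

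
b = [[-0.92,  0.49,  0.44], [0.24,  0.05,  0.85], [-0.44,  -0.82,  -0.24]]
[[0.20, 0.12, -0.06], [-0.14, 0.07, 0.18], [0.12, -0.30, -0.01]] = b @ [[-0.25, 0.06, 0.10], [0.02, 0.32, -0.10], [-0.1, 0.05, 0.19]]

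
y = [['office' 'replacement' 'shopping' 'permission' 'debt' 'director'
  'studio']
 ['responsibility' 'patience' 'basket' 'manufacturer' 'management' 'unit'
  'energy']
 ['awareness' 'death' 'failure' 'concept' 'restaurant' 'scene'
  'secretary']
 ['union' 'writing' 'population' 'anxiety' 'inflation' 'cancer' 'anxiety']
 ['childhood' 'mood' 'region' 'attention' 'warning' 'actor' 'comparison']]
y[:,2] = ['shopping', 'basket', 'failure', 'population', 'region']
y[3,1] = 'writing'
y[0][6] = 'studio'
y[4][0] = 'childhood'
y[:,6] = ['studio', 'energy', 'secretary', 'anxiety', 'comparison']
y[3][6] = 'anxiety'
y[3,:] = ['union', 'writing', 'population', 'anxiety', 'inflation', 'cancer', 'anxiety']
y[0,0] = 'office'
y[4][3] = 'attention'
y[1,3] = 'manufacturer'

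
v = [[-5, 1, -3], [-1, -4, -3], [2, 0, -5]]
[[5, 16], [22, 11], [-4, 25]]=v @[[-2, 0], [-5, 1], [0, -5]]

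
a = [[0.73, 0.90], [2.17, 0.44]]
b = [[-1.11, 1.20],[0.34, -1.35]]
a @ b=[[-0.5, -0.34], [-2.26, 2.01]]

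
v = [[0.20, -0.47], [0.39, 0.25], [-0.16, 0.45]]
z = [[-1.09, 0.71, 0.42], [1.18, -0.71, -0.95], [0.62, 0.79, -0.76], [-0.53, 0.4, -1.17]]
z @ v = [[-0.01, 0.88],  [0.11, -1.16],  [0.55, -0.44],  [0.24, -0.18]]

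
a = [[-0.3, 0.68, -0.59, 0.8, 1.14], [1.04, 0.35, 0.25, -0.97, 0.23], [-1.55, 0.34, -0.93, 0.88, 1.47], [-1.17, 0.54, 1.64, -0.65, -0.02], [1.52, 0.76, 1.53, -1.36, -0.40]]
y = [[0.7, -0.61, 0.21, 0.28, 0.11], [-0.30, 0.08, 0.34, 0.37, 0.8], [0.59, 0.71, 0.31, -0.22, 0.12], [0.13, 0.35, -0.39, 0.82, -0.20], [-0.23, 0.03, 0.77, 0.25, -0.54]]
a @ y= [[-0.92,0.13,0.55,1.24,-0.34], [0.59,-0.76,0.97,-0.37,0.49], [-1.96,0.66,0.29,0.99,-0.98], [-0.09,1.69,0.68,-1.03,0.64], [1.65,-0.27,1.27,-0.84,1.45]]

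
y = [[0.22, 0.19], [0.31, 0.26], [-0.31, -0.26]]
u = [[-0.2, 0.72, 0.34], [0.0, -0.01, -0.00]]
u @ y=[[0.07, 0.06],[-0.00, -0.00]]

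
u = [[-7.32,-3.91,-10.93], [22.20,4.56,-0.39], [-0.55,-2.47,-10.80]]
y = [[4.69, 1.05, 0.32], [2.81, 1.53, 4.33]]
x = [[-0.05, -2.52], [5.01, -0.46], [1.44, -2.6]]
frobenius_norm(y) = 7.22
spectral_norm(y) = 6.52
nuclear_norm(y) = 9.63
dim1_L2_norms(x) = [2.52, 5.03, 2.97]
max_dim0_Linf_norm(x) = 5.01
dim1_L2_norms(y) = [4.82, 5.38]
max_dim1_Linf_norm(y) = 4.69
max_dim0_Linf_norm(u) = 22.2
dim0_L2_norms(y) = [5.47, 1.86, 4.34]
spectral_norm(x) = 5.42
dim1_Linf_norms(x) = [2.52, 5.01, 2.6]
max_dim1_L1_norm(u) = 27.15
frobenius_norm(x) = 6.36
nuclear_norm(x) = 8.76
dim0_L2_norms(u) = [23.38, 6.49, 15.37]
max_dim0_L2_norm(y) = 5.47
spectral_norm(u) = 24.53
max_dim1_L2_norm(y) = 5.38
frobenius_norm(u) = 28.73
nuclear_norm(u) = 39.48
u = x @ y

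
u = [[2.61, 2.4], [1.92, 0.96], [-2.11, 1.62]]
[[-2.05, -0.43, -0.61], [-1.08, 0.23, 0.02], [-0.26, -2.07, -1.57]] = u @ [[-0.29, 0.46, 0.30], [-0.54, -0.68, -0.58]]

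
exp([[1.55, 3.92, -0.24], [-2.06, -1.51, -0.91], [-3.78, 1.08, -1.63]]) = [[1.63, 2.53, -0.98], [-0.56, -0.83, 0.19], [-2.91, -3.55, 1.27]]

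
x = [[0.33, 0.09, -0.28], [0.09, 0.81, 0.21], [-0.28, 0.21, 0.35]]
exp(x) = [[1.45, 0.11, -0.39],[0.11, 2.3, 0.36],[-0.39, 0.36, 1.51]]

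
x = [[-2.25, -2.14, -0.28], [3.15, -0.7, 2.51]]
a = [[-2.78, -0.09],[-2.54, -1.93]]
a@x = [[5.97, 6.01, 0.55], [-0.36, 6.79, -4.13]]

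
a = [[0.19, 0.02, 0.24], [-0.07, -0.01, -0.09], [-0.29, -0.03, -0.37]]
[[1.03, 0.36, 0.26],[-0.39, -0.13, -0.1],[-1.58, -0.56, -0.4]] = a@[[1.95, 1.36, 0.39], [1.23, 0.19, -0.55], [2.63, 0.42, 0.82]]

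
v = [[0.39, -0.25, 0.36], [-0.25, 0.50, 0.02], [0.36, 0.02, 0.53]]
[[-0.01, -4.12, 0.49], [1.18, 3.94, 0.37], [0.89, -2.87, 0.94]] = v@[[-2.28, -5.80, 3.90], [1.09, 5.04, 2.72], [3.19, -1.66, -0.98]]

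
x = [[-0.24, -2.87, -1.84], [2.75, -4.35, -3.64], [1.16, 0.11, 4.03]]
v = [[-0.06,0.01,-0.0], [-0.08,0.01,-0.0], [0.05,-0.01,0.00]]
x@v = [[0.15, -0.01, 0.0], [0.00, 0.02, 0.00], [0.12, -0.03, 0.00]]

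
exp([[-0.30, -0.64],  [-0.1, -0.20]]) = [[0.77, -0.50], [-0.08, 0.84]]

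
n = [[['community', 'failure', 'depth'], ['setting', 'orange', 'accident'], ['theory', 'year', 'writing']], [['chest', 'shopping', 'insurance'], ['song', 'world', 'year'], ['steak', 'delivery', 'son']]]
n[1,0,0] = 'chest'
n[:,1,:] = [['setting', 'orange', 'accident'], ['song', 'world', 'year']]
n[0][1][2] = 'accident'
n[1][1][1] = 'world'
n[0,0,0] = 'community'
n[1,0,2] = 'insurance'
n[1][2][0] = 'steak'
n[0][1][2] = 'accident'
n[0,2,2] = 'writing'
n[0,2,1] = 'year'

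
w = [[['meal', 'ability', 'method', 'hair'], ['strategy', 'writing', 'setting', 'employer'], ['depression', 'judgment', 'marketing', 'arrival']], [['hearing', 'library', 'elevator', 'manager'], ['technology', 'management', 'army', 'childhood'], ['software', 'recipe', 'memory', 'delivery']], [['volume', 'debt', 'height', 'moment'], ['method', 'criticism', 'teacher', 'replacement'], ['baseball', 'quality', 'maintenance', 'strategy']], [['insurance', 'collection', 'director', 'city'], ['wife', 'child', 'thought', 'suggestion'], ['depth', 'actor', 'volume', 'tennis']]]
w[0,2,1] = 'judgment'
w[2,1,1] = 'criticism'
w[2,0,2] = 'height'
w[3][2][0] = 'depth'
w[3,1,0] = 'wife'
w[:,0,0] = ['meal', 'hearing', 'volume', 'insurance']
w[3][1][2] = 'thought'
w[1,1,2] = 'army'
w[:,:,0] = [['meal', 'strategy', 'depression'], ['hearing', 'technology', 'software'], ['volume', 'method', 'baseball'], ['insurance', 'wife', 'depth']]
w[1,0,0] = 'hearing'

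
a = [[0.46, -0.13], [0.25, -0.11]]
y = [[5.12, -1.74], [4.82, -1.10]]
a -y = [[-4.66,  1.61], [-4.57,  0.99]]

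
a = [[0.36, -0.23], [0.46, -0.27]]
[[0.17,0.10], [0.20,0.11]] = a @ [[0.08, -0.04], [-0.60, -0.48]]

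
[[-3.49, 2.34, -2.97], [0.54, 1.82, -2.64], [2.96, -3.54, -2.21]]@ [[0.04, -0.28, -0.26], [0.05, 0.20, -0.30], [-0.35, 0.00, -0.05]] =[[1.02, 1.45, 0.35], [1.04, 0.21, -0.55], [0.71, -1.54, 0.40]]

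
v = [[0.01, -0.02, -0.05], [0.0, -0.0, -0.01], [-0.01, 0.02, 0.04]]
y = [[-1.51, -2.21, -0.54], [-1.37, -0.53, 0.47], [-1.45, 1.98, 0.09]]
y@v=[[-0.01, 0.02, 0.08],[-0.02, 0.04, 0.09],[-0.02, 0.03, 0.06]]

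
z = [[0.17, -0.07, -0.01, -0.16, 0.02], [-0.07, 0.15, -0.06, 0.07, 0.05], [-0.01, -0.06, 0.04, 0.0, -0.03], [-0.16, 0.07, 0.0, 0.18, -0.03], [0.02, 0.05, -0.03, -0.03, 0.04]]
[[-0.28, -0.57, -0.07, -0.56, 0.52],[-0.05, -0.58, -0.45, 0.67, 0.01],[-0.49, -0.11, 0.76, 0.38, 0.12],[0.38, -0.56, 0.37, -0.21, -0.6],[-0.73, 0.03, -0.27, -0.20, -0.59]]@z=[[0.09,-0.07,0.02,-0.11,0.01],  [-0.07,-0.01,0.02,0.09,-0.04],  [-0.14,0.0,0.04,0.14,-0.04],  [0.12,-0.18,0.06,-0.12,-0.05],  [-0.1,0.03,0.01,0.1,-0.02]]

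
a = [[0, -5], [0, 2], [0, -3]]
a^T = [[0, 0, 0], [-5, 2, -3]]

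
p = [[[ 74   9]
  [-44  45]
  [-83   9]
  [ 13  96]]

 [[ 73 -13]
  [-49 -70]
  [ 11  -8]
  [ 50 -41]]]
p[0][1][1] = 45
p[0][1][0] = -44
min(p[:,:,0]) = -83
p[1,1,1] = -70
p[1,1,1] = -70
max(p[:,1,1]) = 45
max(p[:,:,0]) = 74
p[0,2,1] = 9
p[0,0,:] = [74, 9]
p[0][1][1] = 45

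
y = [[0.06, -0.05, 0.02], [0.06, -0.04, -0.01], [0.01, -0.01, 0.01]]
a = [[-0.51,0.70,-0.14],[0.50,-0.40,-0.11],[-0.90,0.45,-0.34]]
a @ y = [[0.01,-0.00,-0.02], [0.00,-0.01,0.01], [-0.03,0.03,-0.03]]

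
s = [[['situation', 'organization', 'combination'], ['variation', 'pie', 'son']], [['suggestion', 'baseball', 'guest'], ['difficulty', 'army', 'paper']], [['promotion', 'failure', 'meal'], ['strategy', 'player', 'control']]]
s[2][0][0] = 'promotion'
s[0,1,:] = ['variation', 'pie', 'son']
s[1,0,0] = 'suggestion'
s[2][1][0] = 'strategy'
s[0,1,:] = ['variation', 'pie', 'son']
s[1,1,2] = 'paper'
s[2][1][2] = 'control'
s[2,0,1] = 'failure'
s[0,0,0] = 'situation'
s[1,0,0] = 'suggestion'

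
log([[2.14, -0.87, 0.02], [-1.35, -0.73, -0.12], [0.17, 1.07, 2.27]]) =[[0.83+0.33j, -0.21+0.78j, 0.01+0.03j], [-0.33+1.20j, 0.14+2.85j, -0.03+0.10j], [(-0.01-0.4j), (0.26-0.95j), (0.81-0.03j)]]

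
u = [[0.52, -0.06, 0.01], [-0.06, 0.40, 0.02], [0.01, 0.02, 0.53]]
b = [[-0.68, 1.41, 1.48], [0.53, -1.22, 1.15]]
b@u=[[-0.42, 0.63, 0.81], [0.36, -0.5, 0.59]]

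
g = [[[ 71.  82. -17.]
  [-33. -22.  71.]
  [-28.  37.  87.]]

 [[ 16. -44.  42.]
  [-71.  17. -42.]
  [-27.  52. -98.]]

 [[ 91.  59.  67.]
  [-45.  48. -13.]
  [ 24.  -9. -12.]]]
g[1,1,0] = -71.0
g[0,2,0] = -28.0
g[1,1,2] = -42.0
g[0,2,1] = 37.0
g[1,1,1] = 17.0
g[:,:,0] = [[71.0, -33.0, -28.0], [16.0, -71.0, -27.0], [91.0, -45.0, 24.0]]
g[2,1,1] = 48.0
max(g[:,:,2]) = 87.0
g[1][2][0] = -27.0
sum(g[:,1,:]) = -90.0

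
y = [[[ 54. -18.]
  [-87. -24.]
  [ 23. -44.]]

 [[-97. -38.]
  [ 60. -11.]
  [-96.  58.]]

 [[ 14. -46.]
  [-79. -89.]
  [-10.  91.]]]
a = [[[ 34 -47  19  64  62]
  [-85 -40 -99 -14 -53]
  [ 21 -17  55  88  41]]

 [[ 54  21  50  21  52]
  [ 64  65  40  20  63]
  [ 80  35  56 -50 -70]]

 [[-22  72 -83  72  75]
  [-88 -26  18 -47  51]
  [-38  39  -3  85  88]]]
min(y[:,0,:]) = -97.0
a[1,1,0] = 64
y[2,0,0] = 14.0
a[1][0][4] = 52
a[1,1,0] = 64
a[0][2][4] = 41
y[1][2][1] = 58.0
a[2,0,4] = 75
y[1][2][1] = 58.0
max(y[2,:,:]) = 91.0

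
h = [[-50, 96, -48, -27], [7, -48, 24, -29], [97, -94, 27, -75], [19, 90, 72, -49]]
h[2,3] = -75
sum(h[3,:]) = 132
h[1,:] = [7, -48, 24, -29]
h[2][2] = 27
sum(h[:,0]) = 73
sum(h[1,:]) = -46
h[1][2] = 24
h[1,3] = -29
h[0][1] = 96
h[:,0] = [-50, 7, 97, 19]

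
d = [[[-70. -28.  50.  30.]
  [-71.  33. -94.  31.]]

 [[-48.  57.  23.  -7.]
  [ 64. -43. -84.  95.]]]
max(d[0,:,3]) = 31.0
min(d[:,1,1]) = -43.0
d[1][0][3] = -7.0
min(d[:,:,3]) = -7.0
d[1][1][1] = -43.0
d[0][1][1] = 33.0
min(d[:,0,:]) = -70.0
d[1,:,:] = [[-48.0, 57.0, 23.0, -7.0], [64.0, -43.0, -84.0, 95.0]]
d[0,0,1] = -28.0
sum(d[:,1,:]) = -69.0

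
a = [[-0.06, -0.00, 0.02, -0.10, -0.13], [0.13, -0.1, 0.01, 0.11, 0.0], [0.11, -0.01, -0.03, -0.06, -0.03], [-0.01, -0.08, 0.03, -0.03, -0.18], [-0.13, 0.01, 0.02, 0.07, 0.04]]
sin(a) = [[-0.06, 0.0, 0.02, -0.10, -0.13], [0.13, -0.1, 0.01, 0.11, -0.00], [0.11, -0.01, -0.03, -0.06, -0.03], [-0.01, -0.08, 0.03, -0.03, -0.18], [-0.13, 0.01, 0.02, 0.07, 0.04]]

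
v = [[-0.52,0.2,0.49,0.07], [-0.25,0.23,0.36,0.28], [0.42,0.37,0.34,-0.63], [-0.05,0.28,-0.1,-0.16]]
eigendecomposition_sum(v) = [[-0.43, -0.1, 0.25, 0.35], [-0.26, -0.06, 0.15, 0.21], [0.32, 0.08, -0.19, -0.26], [0.13, 0.03, -0.08, -0.11]] + [[-0.14, 0.14, -0.00, -0.18],[0.03, -0.03, 0.00, 0.04],[-0.05, 0.05, -0.0, -0.06],[-0.12, 0.12, -0.0, -0.16]] + [[-0.01, 0.03, -0.01, 0.03], [-0.09, 0.18, -0.05, 0.17], [0.02, -0.05, 0.01, -0.04], [-0.06, 0.12, -0.03, 0.11]] + [[0.06, 0.14, 0.25, -0.13], [0.06, 0.15, 0.26, -0.13], [0.13, 0.29, 0.51, -0.27], [0.0, 0.01, 0.01, -0.01]]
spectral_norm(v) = 0.95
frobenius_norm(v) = 1.35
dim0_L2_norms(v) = [0.72, 0.56, 0.7, 0.71]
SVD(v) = [[-0.47, 0.66, 0.06, -0.58],[-0.4, 0.43, -0.15, 0.79],[0.78, 0.59, -0.21, 0.03],[0.14, 0.15, 0.96, 0.17]] @ diag([0.9504422525349725, 0.8863788245467765, 0.2938515496113333, 0.21387699918958245]) @ [[0.7, 0.15, -0.13, -0.69],[-0.24, 0.56, 0.75, -0.26],[-0.45, 0.58, -0.65, -0.21],[0.51, 0.57, -0.04, 0.64]]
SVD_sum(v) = [[-0.31, -0.07, 0.06, 0.31],[-0.26, -0.06, 0.05, 0.26],[0.51, 0.11, -0.1, -0.51],[0.09, 0.02, -0.02, -0.09]] + [[-0.14,0.33,0.44,-0.15],[-0.09,0.21,0.29,-0.10],[-0.12,0.29,0.40,-0.14],[-0.03,0.07,0.10,-0.04]] + [[-0.01, 0.01, -0.01, -0.00], [0.02, -0.03, 0.03, 0.01], [0.03, -0.04, 0.04, 0.01], [-0.13, 0.17, -0.18, -0.06]] + [[-0.06, -0.07, 0.01, -0.08], [0.09, 0.10, -0.01, 0.11], [0.00, 0.00, -0.00, 0.00], [0.02, 0.02, -0.00, 0.02]]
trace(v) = -0.11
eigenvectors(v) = [[-0.71, -0.71, 0.12, 0.39], [-0.42, 0.17, 0.81, 0.41], [0.52, -0.25, -0.21, 0.82], [0.22, -0.64, 0.54, 0.02]]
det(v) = 0.05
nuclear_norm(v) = 2.34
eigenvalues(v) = [-0.78, -0.33, 0.29, 0.72]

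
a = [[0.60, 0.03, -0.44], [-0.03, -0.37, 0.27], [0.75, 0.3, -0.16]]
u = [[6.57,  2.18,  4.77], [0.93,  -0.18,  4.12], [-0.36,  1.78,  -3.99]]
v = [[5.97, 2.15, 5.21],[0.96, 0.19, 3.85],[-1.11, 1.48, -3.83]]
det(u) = -31.02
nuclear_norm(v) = 13.77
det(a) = -0.13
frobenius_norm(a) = 1.20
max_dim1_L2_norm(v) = 8.21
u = a + v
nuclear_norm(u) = 14.50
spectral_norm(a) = 1.10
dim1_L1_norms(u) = [13.52, 5.23, 6.13]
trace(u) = 2.40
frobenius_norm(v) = 10.06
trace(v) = 2.33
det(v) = -31.14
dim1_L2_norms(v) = [8.21, 3.97, 4.25]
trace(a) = 0.07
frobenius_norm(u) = 10.38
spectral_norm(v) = 9.44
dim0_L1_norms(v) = [8.04, 3.82, 12.89]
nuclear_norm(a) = 1.78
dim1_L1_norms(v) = [13.33, 5.0, 6.42]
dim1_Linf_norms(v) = [5.97, 3.85, 3.83]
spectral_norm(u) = 9.40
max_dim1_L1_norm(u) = 13.52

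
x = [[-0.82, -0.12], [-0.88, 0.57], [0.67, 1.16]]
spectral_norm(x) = 1.48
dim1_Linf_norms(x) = [0.82, 0.88, 1.16]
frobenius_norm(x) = 1.89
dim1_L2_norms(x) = [0.83, 1.05, 1.34]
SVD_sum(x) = [[-0.58, -0.44], [-0.29, -0.22], [0.98, 0.75]] + [[-0.24, 0.32],  [-0.59, 0.79],  [-0.31, 0.41]]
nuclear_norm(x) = 2.66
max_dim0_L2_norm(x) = 1.38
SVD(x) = [[-0.49, -0.34], [-0.24, -0.83], [0.84, -0.44]] @ diag([1.4760989429138431, 1.1839475962763866]) @ [[0.80, 0.60],  [0.60, -0.80]]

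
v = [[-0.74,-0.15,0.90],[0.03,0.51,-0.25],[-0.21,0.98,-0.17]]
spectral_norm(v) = 1.28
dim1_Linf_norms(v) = [0.9, 0.51, 0.98]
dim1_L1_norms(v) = [1.79, 0.79, 1.36]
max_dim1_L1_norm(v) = 1.79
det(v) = -0.00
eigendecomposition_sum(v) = [[-0.33-0.49j, (0.11-2.03j), 0.35+1.38j],[0.03-0.12j, 0.32-0.26j, -0.16+0.24j],[-0.07-0.41j, 0.65-1.27j, (-0.17+0.99j)]] + [[-0.33+0.49j, (0.11+2.03j), 0.35-1.38j],[(0.03+0.12j), (0.32+0.26j), (-0.16-0.24j)],[-0.07+0.41j, 0.65+1.27j, -0.17-0.99j]] + [[(-0.07-0j), -0.37-0.00j, (0.2-0j)], [-0.02-0.00j, -0.12-0.00j, (0.06-0j)], [-0.06-0.00j, -0.31-0.00j, 0.16-0.00j]]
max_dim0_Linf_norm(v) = 0.98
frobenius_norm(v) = 1.65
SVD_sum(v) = [[-0.35, -0.62, 0.66],  [0.18, 0.33, -0.34],  [0.24, 0.43, -0.45]] + [[-0.39, 0.47, 0.24],  [-0.15, 0.18, 0.09],  [-0.45, 0.55, 0.28]] + [[-0.00,-0.00,-0.00], [-0.00,-0.00,-0.0], [0.00,0.0,0.0]]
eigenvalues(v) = [(-0.18+0.23j), (-0.18-0.23j), (-0.03+0j)]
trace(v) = -0.40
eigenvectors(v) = [[(0.81+0j), 0.81-0.00j, 0.74+0.00j], [0.11+0.12j, (0.11-0.12j), (0.25+0j)], [0.52+0.23j, 0.52-0.23j, (0.62+0j)]]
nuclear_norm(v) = 2.33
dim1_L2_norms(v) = [1.17, 0.57, 1.02]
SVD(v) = [[-0.76, -0.63, -0.16], [0.40, -0.25, -0.89], [0.52, -0.73, 0.44]] @ diag([1.284232091865312, 1.0429492520004369, 0.002189058010606751]) @ [[0.36, 0.64, -0.68], [0.59, -0.72, -0.37], [0.72, 0.27, 0.64]]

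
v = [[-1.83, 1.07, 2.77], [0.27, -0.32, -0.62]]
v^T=[[-1.83,0.27], [1.07,-0.32], [2.77,-0.62]]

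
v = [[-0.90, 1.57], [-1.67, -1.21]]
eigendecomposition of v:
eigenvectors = [[-0.07-0.69j, -0.07+0.69j], [0.72+0.00j, (0.72-0j)]]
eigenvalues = [(-1.06+1.61j), (-1.06-1.61j)]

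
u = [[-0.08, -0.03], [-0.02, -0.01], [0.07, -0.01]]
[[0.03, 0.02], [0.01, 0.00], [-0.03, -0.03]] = u@[[-0.37, -0.37], [0.07, 0.26]]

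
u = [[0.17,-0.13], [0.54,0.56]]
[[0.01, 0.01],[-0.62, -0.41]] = u@[[-0.45, -0.3], [-0.67, -0.44]]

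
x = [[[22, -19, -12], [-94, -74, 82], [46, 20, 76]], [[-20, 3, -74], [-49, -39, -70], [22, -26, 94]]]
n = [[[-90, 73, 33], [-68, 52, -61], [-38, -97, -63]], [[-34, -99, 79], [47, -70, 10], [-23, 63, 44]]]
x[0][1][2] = 82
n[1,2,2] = 44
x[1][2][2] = 94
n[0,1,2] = -61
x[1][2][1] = -26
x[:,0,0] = [22, -20]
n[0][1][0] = -68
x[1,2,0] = 22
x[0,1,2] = 82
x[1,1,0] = -49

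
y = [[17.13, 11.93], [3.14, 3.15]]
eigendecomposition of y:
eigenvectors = [[0.98, -0.59], [0.19, 0.81]]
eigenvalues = [19.43, 0.85]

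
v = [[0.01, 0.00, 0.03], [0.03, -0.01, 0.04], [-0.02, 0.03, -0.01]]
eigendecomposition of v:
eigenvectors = [[0.58,  0.61,  0.54],[0.58,  0.56,  0.77],[-0.58,  -0.57,  0.32]]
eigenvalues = [-0.02, -0.02, 0.03]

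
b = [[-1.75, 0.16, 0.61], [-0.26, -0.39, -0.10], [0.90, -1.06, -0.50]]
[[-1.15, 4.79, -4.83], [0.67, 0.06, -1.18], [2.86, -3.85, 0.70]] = b @ [[0.8, -2.41, 2.07], [-2.53, 1.31, 2.31], [1.08, 0.59, -2.58]]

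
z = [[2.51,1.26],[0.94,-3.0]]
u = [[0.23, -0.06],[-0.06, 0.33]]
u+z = [[2.74, 1.20], [0.88, -2.67]]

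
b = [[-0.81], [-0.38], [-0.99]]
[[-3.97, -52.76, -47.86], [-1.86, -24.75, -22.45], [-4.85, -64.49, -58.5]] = b @ [[4.90, 65.14, 59.09]]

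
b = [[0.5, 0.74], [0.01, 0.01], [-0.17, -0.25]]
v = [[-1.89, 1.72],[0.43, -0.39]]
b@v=[[-0.63, 0.57],[-0.01, 0.01],[0.21, -0.19]]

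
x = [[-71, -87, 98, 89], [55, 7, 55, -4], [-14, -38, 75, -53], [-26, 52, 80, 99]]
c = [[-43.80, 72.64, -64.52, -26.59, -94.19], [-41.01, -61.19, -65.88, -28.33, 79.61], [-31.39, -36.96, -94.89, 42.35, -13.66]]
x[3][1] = 52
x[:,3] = [89, -4, -53, 99]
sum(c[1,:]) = -116.79999999999997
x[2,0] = -14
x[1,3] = -4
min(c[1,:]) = -65.88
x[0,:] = [-71, -87, 98, 89]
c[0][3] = -26.59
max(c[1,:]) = 79.61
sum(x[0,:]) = 29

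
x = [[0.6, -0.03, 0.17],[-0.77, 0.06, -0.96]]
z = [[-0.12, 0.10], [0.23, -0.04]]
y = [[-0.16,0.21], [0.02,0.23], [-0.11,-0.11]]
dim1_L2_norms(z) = [0.16, 0.23]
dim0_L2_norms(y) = [0.2, 0.33]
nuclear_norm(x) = 1.67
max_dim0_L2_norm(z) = 0.26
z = x @ y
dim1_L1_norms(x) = [0.8, 1.79]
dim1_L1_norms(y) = [0.37, 0.25, 0.22]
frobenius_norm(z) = 0.28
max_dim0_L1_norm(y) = 0.55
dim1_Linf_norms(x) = [0.6, 0.96]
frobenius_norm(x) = 1.38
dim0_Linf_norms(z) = [0.23, 0.1]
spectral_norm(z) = 0.27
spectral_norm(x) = 1.34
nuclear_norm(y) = 0.52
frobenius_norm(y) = 0.38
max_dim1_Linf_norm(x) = 0.96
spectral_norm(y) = 0.34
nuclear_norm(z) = 0.34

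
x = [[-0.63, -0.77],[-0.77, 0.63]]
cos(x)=[[0.54, 0.0], [-0.00, 0.54]]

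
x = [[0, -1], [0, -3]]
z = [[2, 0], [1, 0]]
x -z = [[-2, -1], [-1, -3]]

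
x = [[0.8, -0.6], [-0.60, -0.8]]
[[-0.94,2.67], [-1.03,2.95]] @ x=[[-2.35, -1.57],  [-2.59, -1.74]]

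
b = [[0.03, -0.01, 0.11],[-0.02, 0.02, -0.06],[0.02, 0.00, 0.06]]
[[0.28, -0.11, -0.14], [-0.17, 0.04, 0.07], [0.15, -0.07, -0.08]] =b @ [[0.14, -0.81, 1.39], [-1.28, -1.83, -0.4], [2.43, -0.93, -1.73]]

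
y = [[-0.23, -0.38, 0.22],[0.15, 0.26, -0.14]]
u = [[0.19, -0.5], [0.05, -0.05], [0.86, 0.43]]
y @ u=[[0.13, 0.23], [-0.08, -0.15]]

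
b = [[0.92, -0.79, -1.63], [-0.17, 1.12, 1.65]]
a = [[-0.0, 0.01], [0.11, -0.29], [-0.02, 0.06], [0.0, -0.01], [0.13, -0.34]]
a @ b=[[-0.00, 0.01, 0.02],[0.15, -0.41, -0.66],[-0.03, 0.08, 0.13],[0.00, -0.01, -0.02],[0.18, -0.48, -0.77]]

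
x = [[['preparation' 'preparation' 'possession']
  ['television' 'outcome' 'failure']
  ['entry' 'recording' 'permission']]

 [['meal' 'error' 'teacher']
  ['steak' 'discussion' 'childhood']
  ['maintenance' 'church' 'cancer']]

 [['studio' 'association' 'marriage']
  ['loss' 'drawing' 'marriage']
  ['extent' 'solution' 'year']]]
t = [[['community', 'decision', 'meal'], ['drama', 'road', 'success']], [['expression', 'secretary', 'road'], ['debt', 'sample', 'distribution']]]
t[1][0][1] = 'secretary'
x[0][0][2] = 'possession'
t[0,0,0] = 'community'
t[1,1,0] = 'debt'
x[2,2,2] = 'year'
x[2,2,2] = 'year'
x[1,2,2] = 'cancer'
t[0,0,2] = 'meal'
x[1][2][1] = 'church'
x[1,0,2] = 'teacher'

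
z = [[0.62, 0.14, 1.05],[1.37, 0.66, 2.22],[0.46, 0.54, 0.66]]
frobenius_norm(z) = 3.11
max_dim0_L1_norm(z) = 3.93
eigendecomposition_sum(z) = [[0.49, 0.31, 0.78], [1.26, 0.8, 2.00], [0.58, 0.37, 0.92]] + [[-0.0, 0.00, -0.0], [0.00, -0.0, 0.00], [0.00, -0.00, 0.00]] + [[0.13, -0.18, 0.27], [0.11, -0.14, 0.22], [-0.12, 0.17, -0.26]]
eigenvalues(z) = [2.22, -0.0, -0.28]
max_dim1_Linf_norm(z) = 2.22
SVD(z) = [[-0.39, 0.48, 0.78], [-0.87, 0.08, -0.49], [-0.30, -0.87, 0.39]] @ diag([3.0905355051542194, 0.3671364346637883, 0.0010628845260414448]) @ [[-0.51,-0.26,-0.82], [0.02,-0.96,0.29], [-0.86,0.13,0.49]]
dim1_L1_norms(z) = [1.81, 4.25, 1.66]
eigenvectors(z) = [[-0.33, -0.86, -0.62], [-0.86, 0.13, -0.51], [-0.39, 0.49, 0.60]]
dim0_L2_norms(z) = [1.57, 0.86, 2.54]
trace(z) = 1.94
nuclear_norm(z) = 3.46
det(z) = 0.00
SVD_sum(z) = [[0.62,  0.31,  1.0], [1.37,  0.69,  2.21], [0.47,  0.23,  0.75]] + [[0.0, -0.17, 0.05], [0.0, -0.03, 0.01], [-0.01, 0.31, -0.09]] + [[-0.0, 0.00, 0.00], [0.00, -0.0, -0.0], [-0.0, 0.0, 0.00]]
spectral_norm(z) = 3.09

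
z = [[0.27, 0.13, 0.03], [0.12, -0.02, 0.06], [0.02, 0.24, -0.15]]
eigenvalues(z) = [0.33, -0.0, -0.22]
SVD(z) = [[-0.80,-0.45,-0.4], [-0.18,-0.46,0.87], [-0.58,0.77,0.28]] @ diag([0.34809144981787543, 0.26157583352422986, 0.003228913097924748]) @ [[-0.71, -0.69, 0.15], [-0.62, 0.51, -0.6], [0.33, -0.52, -0.79]]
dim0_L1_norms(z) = [0.41, 0.39, 0.24]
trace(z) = 0.10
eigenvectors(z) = [[0.91, 0.33, 0.02], [0.35, -0.51, -0.29], [0.22, -0.79, 0.96]]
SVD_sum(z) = [[0.2,0.19,-0.04], [0.04,0.04,-0.01], [0.14,0.14,-0.03]] + [[0.07, -0.06, 0.07], [0.07, -0.06, 0.07], [-0.12, 0.1, -0.12]] + [[-0.00, 0.0, 0.0], [0.00, -0.00, -0.00], [0.0, -0.00, -0.0]]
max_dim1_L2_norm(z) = 0.3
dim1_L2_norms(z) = [0.3, 0.14, 0.28]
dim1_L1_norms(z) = [0.43, 0.2, 0.41]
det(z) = 0.00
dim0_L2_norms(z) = [0.3, 0.27, 0.16]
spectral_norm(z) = 0.35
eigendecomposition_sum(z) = [[0.27, 0.12, 0.03], [0.10, 0.05, 0.01], [0.06, 0.03, 0.01]] + [[-0.00,0.00,0.0],[0.0,-0.0,-0.0],[0.0,-0.00,-0.00]] + [[-0.00, 0.00, -0.00], [0.01, -0.07, 0.05], [-0.05, 0.21, -0.16]]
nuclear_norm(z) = 0.61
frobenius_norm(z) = 0.44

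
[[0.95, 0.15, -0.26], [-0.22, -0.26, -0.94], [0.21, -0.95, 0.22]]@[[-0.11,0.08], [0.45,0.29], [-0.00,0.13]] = [[-0.04, 0.09], [-0.09, -0.22], [-0.45, -0.23]]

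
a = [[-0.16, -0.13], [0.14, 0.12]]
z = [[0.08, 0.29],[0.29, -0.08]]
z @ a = [[0.03, 0.02],[-0.06, -0.05]]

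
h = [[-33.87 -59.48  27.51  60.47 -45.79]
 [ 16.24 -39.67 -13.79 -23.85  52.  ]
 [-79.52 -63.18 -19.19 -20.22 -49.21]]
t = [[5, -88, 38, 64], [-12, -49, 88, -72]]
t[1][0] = -12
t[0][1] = -88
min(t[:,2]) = 38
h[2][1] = -63.18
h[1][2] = -13.79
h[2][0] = -79.52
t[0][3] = 64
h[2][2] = -19.19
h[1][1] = -39.67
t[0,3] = 64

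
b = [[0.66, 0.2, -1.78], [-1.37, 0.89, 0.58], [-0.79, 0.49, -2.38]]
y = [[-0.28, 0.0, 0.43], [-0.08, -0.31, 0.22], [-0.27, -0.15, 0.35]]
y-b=[[-0.94, -0.20, 2.21], [1.29, -1.2, -0.36], [0.52, -0.64, 2.73]]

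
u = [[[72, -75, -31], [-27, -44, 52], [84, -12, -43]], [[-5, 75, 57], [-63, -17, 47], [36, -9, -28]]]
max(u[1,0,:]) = 75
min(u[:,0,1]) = -75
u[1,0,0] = -5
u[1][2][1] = -9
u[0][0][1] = -75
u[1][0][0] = -5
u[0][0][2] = -31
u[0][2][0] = 84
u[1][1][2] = 47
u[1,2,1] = -9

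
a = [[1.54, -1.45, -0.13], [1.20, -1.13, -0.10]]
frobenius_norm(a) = 2.69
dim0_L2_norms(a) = [1.95, 1.84, 0.16]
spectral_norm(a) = 2.69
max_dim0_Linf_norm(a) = 1.54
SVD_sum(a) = [[1.54,-1.45,-0.13], [1.2,-1.13,-0.10]] + [[0.00, 0.00, -0.00], [-0.00, -0.00, 0.0]]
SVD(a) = [[-0.79, -0.61], [-0.61, 0.79]] @ diag([2.686614773303904, 0.0010294975538255246]) @ [[-0.73, 0.68, 0.06],[-0.01, -0.09, 1.00]]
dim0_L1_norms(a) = [2.74, 2.58, 0.23]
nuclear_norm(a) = 2.69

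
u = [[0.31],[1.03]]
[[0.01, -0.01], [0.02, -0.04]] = u@[[0.02,-0.04]]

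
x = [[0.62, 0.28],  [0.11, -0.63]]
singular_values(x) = [0.74, 0.57]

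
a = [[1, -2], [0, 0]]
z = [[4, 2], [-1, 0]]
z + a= [[5, 0], [-1, 0]]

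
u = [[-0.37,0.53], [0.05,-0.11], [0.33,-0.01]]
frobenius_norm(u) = 0.74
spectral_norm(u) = 0.69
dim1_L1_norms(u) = [0.9, 0.16, 0.34]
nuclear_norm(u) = 0.94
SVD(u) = [[-0.93, 0.31], [0.17, -0.14], [0.33, 0.94]] @ diag([0.690522096367691, 0.2541244467342121]) @ [[0.67, -0.74],  [0.74, 0.67]]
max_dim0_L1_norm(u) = 0.75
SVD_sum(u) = [[-0.43, 0.48], [0.08, -0.09], [0.15, -0.17]] + [[0.06, 0.05], [-0.03, -0.02], [0.18, 0.16]]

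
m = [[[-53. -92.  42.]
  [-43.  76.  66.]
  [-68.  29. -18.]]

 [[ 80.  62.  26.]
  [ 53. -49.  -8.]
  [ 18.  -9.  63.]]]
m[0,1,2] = 66.0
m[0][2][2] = -18.0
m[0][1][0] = -43.0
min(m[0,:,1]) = -92.0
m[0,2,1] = 29.0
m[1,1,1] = -49.0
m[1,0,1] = 62.0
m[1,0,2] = 26.0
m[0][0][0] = -53.0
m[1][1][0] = 53.0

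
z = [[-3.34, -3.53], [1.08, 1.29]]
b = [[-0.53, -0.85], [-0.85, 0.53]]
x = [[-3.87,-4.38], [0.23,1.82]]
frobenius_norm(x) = 6.13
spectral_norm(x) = 6.04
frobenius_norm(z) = 5.14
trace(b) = 0.00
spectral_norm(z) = 5.14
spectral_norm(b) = 1.00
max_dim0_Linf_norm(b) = 0.85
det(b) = -1.00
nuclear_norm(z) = 5.24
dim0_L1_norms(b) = [1.38, 1.38]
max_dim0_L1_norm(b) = 1.38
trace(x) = -2.05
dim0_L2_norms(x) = [3.88, 4.74]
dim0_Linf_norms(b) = [0.85, 0.85]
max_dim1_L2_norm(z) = 4.86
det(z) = -0.50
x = z + b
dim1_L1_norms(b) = [1.38, 1.38]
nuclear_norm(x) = 7.04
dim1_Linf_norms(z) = [3.53, 1.29]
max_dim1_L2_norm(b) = 1.0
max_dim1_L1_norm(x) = 8.25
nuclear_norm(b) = 2.00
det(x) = -6.04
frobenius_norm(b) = 1.42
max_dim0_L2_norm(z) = 3.76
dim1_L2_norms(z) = [4.86, 1.68]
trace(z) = -2.05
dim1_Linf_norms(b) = [0.85, 0.85]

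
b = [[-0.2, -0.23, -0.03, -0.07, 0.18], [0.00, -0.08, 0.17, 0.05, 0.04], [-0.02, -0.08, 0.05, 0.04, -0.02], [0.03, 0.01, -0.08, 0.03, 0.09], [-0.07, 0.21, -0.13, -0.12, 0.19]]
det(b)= 0.000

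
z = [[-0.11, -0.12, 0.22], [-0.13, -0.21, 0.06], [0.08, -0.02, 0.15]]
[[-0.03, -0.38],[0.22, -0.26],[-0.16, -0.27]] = z @ [[-0.53, -0.54], [-1.01, 1.16], [-0.94, -1.38]]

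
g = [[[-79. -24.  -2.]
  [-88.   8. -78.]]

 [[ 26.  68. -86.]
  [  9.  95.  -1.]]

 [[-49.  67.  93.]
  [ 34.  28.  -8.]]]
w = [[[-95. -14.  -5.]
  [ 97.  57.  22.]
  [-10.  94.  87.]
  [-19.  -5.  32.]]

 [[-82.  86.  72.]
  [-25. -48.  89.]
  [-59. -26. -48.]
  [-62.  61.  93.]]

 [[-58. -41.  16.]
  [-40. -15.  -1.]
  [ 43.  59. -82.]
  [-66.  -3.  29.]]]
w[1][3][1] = 61.0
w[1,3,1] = 61.0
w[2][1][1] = -15.0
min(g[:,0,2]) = -86.0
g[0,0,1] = -24.0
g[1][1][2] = -1.0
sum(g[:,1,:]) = -1.0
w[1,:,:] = [[-82.0, 86.0, 72.0], [-25.0, -48.0, 89.0], [-59.0, -26.0, -48.0], [-62.0, 61.0, 93.0]]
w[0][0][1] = -14.0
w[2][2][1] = 59.0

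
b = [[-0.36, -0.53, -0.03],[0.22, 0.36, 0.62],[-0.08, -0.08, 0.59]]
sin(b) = [[-0.36, -0.53, 0.0], [0.23, 0.37, 0.57], [-0.08, -0.08, 0.56]]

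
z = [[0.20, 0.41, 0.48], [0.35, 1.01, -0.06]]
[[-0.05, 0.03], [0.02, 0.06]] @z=[[0.00, 0.01, -0.03], [0.02, 0.07, 0.01]]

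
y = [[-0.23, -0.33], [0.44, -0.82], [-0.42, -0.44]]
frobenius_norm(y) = 1.18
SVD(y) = [[-0.29, 0.45],[-0.89, -0.46],[-0.36, 0.77]] @ diag([0.9962387113751732, 0.6366383824099315]) @ [[-0.17,0.98], [-0.98,-0.17]]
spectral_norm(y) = 1.00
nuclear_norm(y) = 1.63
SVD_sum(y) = [[0.05, -0.28],[0.15, -0.87],[0.06, -0.36]] + [[-0.28, -0.05],[0.29, 0.05],[-0.48, -0.08]]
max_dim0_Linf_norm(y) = 0.82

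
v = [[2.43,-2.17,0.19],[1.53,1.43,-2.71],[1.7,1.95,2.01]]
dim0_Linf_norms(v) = [2.43, 2.17, 2.71]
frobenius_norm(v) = 5.75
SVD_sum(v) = [[0.14, 0.1, -0.23], [1.66, 1.17, -2.74], [-0.06, -0.04, 0.09]] + [[1.84, 0.02, 1.12], [-0.08, -0.0, -0.05], [2.15, 0.03, 1.31]] + [[0.46, -2.29, -0.7], [-0.05, 0.26, 0.08], [-0.39, 1.96, 0.60]]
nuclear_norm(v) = 9.96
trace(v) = 5.87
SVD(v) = [[-0.08, 0.65, -0.76], [-1.00, -0.03, 0.08], [0.03, 0.76, 0.65]] @ diag([3.4263882805779704, 3.3128636169009282, 3.2244686394089856]) @ [[-0.49, -0.34, 0.80], [0.85, 0.01, 0.52], [-0.19, 0.94, 0.29]]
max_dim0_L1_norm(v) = 5.66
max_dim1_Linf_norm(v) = 2.71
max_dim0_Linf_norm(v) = 2.71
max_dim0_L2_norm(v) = 3.38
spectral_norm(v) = 3.43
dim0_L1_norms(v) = [5.66, 5.55, 4.91]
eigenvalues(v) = [(3.31+0j), (1.28+3.07j), (1.28-3.07j)]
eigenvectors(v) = [[(-0.76+0j), 0.13+0.44j, (0.13-0.44j)], [(0.25+0j), (0.7+0j), 0.70-0.00j], [(-0.6+0j), (0.11-0.54j), (0.11+0.54j)]]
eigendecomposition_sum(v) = [[1.89+0.00j, -0.60+0.00j, (1.53+0j)],[-0.64+0.00j, (0.2+0j), (-0.51+0j)],[1.51+0.00j, -0.48+0.00j, 1.22+0.00j]] + [[(0.27+0.66j), -0.78+0.65j, -0.67-0.55j], [1.08-0.10j, 0.61+1.43j, (-1.1+0.74j)], [0.09-0.86j, (1.22-0.25j), 0.40+0.97j]] + [[(0.27-0.66j),(-0.78-0.65j),(-0.67+0.55j)],[1.08+0.10j,0.61-1.43j,-1.10-0.74j],[(0.09+0.86j),1.22+0.25j,(0.4-0.97j)]]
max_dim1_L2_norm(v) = 3.42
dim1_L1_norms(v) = [4.79, 5.67, 5.66]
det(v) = 36.60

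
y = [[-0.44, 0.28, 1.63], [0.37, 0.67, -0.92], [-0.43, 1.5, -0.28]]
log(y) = [[-0.92, -1.83, 2.56], [-0.08, 0.37, -0.98], [-1.08, 0.89, 0.53]]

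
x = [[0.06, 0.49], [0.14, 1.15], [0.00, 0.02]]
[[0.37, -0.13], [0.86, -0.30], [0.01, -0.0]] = x @[[0.86, -0.66], [0.64, -0.18]]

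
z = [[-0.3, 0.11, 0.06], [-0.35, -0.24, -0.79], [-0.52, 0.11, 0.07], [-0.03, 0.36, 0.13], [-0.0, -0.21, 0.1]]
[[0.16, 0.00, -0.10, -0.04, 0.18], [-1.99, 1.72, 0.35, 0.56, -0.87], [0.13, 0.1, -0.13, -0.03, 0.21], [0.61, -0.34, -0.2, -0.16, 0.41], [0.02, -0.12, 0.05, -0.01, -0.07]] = z @ [[0.23, -0.50, 0.11, -0.08, -0.12],[0.94, -0.3, -0.43, -0.24, 0.79],[2.13, -1.87, -0.36, -0.60, 0.91]]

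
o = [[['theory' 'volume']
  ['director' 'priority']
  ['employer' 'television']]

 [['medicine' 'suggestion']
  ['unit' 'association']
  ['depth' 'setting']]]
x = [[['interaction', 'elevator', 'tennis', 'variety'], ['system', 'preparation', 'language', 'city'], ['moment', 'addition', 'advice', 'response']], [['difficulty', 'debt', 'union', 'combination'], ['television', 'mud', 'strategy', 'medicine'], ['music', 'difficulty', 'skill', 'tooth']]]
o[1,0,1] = 'suggestion'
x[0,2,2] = 'advice'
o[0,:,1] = ['volume', 'priority', 'television']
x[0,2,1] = 'addition'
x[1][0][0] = 'difficulty'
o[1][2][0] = 'depth'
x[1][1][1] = 'mud'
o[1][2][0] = 'depth'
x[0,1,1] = 'preparation'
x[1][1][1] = 'mud'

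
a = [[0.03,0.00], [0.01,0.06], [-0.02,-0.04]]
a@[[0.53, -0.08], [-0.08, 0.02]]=[[0.02, -0.0], [0.00, 0.00], [-0.01, 0.0]]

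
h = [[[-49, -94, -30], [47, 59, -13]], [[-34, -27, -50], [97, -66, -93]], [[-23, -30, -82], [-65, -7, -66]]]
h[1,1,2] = -93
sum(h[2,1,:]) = -138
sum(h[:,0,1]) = -151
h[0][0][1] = -94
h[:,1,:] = [[47, 59, -13], [97, -66, -93], [-65, -7, -66]]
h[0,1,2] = -13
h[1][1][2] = -93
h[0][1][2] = -13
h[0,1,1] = 59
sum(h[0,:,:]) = -80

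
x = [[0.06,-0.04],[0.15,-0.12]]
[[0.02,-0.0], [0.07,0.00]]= x@[[-0.14, -0.22], [-0.73, -0.29]]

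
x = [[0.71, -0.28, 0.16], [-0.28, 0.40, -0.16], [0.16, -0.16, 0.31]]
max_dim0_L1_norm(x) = 1.15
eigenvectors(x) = [[0.80, -0.57, 0.18], [-0.5, -0.48, 0.72], [0.33, 0.66, 0.67]]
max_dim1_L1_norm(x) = 1.15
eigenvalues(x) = [0.95, 0.29, 0.18]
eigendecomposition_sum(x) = [[0.61,-0.38,0.25], [-0.38,0.24,-0.16], [0.25,-0.16,0.10]] + [[0.09, 0.08, -0.11], [0.08, 0.07, -0.09], [-0.11, -0.09, 0.13]] + [[0.01, 0.02, 0.02],[0.02, 0.09, 0.09],[0.02, 0.09, 0.08]]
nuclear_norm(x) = 1.42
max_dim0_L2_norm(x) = 0.78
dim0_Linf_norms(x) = [0.71, 0.4, 0.31]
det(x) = 0.05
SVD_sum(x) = [[0.61, -0.38, 0.25], [-0.38, 0.24, -0.16], [0.25, -0.16, 0.10]] + [[0.09, 0.08, -0.11], [0.08, 0.07, -0.09], [-0.11, -0.09, 0.13]] + [[0.01,0.02,0.02], [0.02,0.09,0.09], [0.02,0.09,0.08]]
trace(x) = 1.42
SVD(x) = [[-0.8, -0.57, 0.18], [0.50, -0.48, 0.72], [-0.33, 0.66, 0.67]] @ diag([0.9505032239124188, 0.2882741292987319, 0.1812226467888491]) @ [[-0.8,0.50,-0.33], [-0.57,-0.48,0.66], [0.18,0.72,0.67]]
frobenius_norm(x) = 1.01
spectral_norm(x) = 0.95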